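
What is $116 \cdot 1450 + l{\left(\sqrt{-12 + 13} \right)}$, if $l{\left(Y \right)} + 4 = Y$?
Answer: $168197$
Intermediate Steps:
$l{\left(Y \right)} = -4 + Y$
$116 \cdot 1450 + l{\left(\sqrt{-12 + 13} \right)} = 116 \cdot 1450 - \left(4 - \sqrt{-12 + 13}\right) = 168200 - \left(4 - \sqrt{1}\right) = 168200 + \left(-4 + 1\right) = 168200 - 3 = 168197$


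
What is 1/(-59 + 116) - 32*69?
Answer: -125855/57 ≈ -2208.0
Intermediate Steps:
1/(-59 + 116) - 32*69 = 1/57 - 2208 = -125855/57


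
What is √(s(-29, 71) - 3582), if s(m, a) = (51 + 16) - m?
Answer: I*√3486 ≈ 59.042*I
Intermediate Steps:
s(m, a) = 67 - m
√(s(-29, 71) - 3582) = √((67 - 1*(-29)) - 3582) = √((67 + 29) - 3582) = √(96 - 3582) = √(-3486) = I*√3486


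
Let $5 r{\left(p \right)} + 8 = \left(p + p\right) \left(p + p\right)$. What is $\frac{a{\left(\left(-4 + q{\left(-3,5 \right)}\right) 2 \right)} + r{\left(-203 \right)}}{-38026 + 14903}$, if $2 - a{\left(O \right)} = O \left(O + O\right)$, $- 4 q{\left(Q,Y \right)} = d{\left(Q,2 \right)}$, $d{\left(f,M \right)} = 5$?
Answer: $- \frac{327471}{231230} \approx -1.4162$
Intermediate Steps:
$q{\left(Q,Y \right)} = - \frac{5}{4}$ ($q{\left(Q,Y \right)} = \left(- \frac{1}{4}\right) 5 = - \frac{5}{4}$)
$r{\left(p \right)} = - \frac{8}{5} + \frac{4 p^{2}}{5}$ ($r{\left(p \right)} = - \frac{8}{5} + \frac{\left(p + p\right) \left(p + p\right)}{5} = - \frac{8}{5} + \frac{2 p 2 p}{5} = - \frac{8}{5} + \frac{4 p^{2}}{5}$)
$a{\left(O \right)} = 2 - 2 O^{2}$ ($a{\left(O \right)} = 2 - O \left(O + O\right) = 2 - O 2 O = 2 - 2 O^{2}$)
$\frac{a{\left(\left(-4 + q{\left(-3,5 \right)}\right) 2 \right)} + r{\left(-203 \right)}}{-38026 + 14903} = \frac{\left(2 - 2 \left(\left(-4 - \frac{5}{4}\right) 2\right)^{2}\right) - \left(\frac{8}{5} - \frac{4 \left(-203\right)^{2}}{5}\right)}{-38026 + 14903} = \frac{\left(2 - 2 \left(\left(- \frac{21}{4}\right) 2\right)^{2}\right) + \left(- \frac{8}{5} + \frac{4}{5} \cdot 41209\right)}{-23123} = \left(\left(2 - 2 \left(- \frac{21}{2}\right)^{2}\right) + \left(- \frac{8}{5} + \frac{164836}{5}\right)\right) \left(- \frac{1}{23123}\right) = \left(\left(2 - \frac{441}{2}\right) + \frac{164828}{5}\right) \left(- \frac{1}{23123}\right) = \left(- \frac{437}{2} + \frac{164828}{5}\right) \left(- \frac{1}{23123}\right) = \frac{327471}{10} \left(- \frac{1}{23123}\right) = - \frac{327471}{231230}$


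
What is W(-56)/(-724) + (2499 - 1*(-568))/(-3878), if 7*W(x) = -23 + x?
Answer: -1088371/1403836 ≈ -0.77528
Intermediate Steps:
W(x) = -23/7 + x/7 (W(x) = (-23 + x)/7 = -23/7 + x/7)
W(-56)/(-724) + (2499 - 1*(-568))/(-3878) = (-23/7 + (⅐)*(-56))/(-724) + (2499 - 1*(-568))/(-3878) = (-23/7 - 8)*(-1/724) + (2499 + 568)*(-1/3878) = -79/7*(-1/724) + 3067*(-1/3878) = 79/5068 - 3067/3878 = -1088371/1403836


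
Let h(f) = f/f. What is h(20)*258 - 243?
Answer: 15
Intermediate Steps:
h(f) = 1
h(20)*258 - 243 = 1*258 - 243 = 258 - 243 = 15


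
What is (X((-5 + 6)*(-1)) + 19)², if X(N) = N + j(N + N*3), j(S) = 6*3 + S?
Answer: 1024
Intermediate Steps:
j(S) = 18 + S
X(N) = 18 + 5*N (X(N) = N + (18 + (N + N*3)) = N + (18 + (N + 3*N)) = N + (18 + 4*N) = 18 + 5*N)
(X((-5 + 6)*(-1)) + 19)² = ((18 + 5*((-5 + 6)*(-1))) + 19)² = ((18 + 5*(1*(-1))) + 19)² = ((18 + 5*(-1)) + 19)² = ((18 - 5) + 19)² = (13 + 19)² = 32² = 1024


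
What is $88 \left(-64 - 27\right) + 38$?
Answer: $-7970$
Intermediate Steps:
$88 \left(-64 - 27\right) + 38 = 88 \left(-91\right) + 38 = -8008 + 38 = -7970$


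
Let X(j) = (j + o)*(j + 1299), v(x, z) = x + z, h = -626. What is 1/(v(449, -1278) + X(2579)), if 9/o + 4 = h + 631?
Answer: 1/10035435 ≈ 9.9647e-8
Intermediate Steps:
o = 9 (o = 9/(-4 + (-626 + 631)) = 9/(-4 + 5) = 9/1 = 9*1 = 9)
X(j) = (9 + j)*(1299 + j) (X(j) = (j + 9)*(j + 1299) = (9 + j)*(1299 + j))
1/(v(449, -1278) + X(2579)) = 1/((449 - 1278) + (11691 + 2579² + 1308*2579)) = 1/(-829 + (11691 + 6651241 + 3373332)) = 1/(-829 + 10036264) = 1/10035435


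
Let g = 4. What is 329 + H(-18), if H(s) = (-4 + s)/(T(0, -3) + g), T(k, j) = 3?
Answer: 2281/7 ≈ 325.86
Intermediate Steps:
H(s) = -4/7 + s/7 (H(s) = (-4 + s)/(3 + 4) = (-4 + s)/7 = (-4 + s)*(1/7) = -4/7 + s/7)
329 + H(-18) = 329 + (-4/7 + (1/7)*(-18)) = 329 + (-4/7 - 18/7) = 329 - 22/7 = 2281/7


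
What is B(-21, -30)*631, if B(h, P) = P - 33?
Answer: -39753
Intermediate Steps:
B(h, P) = -33 + P
B(-21, -30)*631 = (-33 - 30)*631 = -63*631 = -39753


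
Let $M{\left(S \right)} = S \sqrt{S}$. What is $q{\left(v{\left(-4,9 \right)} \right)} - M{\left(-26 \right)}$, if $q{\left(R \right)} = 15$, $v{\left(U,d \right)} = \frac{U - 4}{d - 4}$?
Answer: $15 + 26 i \sqrt{26} \approx 15.0 + 132.57 i$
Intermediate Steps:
$v{\left(U,d \right)} = \frac{-4 + U}{-4 + d}$
$M{\left(S \right)} = S^{\frac{3}{2}}$
$q{\left(v{\left(-4,9 \right)} \right)} - M{\left(-26 \right)} = 15 - \left(-26\right)^{\frac{3}{2}} = 15 - - 26 i \sqrt{26} = 15 + 26 i \sqrt{26}$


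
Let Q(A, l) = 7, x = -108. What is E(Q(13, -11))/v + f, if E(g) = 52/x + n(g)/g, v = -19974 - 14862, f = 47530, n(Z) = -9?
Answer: 156468855227/3292002 ≈ 47530.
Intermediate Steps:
v = -34836
E(g) = -13/27 - 9/g (E(g) = 52/(-108) - 9/g = 52*(-1/108) - 9/g = -13/27 - 9/g)
E(Q(13, -11))/v + f = (-13/27 - 9/7)/(-34836) + 47530 = (-13/27 - 9*⅐)*(-1/34836) + 47530 = (-13/27 - 9/7)*(-1/34836) + 47530 = -334/189*(-1/34836) + 47530 = 167/3292002 + 47530 = 156468855227/3292002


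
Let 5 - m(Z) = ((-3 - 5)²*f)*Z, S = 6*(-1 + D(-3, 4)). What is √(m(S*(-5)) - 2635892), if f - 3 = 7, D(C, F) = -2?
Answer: I*√2693487 ≈ 1641.2*I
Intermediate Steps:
f = 10 (f = 3 + 7 = 10)
S = -18 (S = 6*(-1 - 2) = 6*(-3) = -18)
m(Z) = 5 - 640*Z (m(Z) = 5 - (-3 - 5)²*10*Z = 5 - (-8)²*10*Z = 5 - 64*10*Z = 5 - 640*Z)
√(m(S*(-5)) - 2635892) = √((5 - (-11520)*(-5)) - 2635892) = √((5 - 640*90) - 2635892) = √((5 - 57600) - 2635892) = √(-57595 - 2635892) = √(-2693487) = I*√2693487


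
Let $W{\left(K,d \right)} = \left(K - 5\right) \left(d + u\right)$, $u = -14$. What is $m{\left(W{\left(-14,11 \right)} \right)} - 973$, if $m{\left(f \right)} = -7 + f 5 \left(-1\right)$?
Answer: $-1265$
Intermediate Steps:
$W{\left(K,d \right)} = \left(-14 + d\right) \left(-5 + K\right)$ ($W{\left(K,d \right)} = \left(K - 5\right) \left(d - 14\right) = \left(-5 + K\right) \left(-14 + d\right) = \left(-14 + d\right) \left(-5 + K\right)$)
$m{\left(f \right)} = -7 - 5 f$ ($m{\left(f \right)} = -7 + 5 f \left(-1\right) = -7 - 5 f$)
$m{\left(W{\left(-14,11 \right)} \right)} - 973 = \left(-7 - 5 \left(70 - -196 - 55 - 154\right)\right) - 973 = \left(-7 - 5 \left(70 + 196 - 55 - 154\right)\right) - 973 = \left(-7 - 285\right) - 973 = -292 - 973 = -1265$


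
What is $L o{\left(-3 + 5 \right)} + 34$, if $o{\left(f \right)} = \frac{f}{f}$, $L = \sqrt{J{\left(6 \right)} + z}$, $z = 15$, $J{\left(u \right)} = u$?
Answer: $34 + \sqrt{21} \approx 38.583$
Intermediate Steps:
$L = \sqrt{21}$ ($L = \sqrt{6 + 15} = \sqrt{21} \approx 4.5826$)
$o{\left(f \right)} = 1$
$L o{\left(-3 + 5 \right)} + 34 = \sqrt{21} \cdot 1 + 34 = \sqrt{21} + 34 = 34 + \sqrt{21}$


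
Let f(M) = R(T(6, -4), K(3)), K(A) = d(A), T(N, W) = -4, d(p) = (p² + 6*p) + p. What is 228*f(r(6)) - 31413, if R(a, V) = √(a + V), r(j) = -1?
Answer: -31413 + 228*√26 ≈ -30250.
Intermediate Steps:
d(p) = p² + 7*p
K(A) = A*(7 + A)
R(a, V) = √(V + a)
f(M) = √26 (f(M) = √(3*(7 + 3) - 4) = √(3*10 - 4) = √(30 - 4) = √26)
228*f(r(6)) - 31413 = 228*√26 - 31413 = -31413 + 228*√26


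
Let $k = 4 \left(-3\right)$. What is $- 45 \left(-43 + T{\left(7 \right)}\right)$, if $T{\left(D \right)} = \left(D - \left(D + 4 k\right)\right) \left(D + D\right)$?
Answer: $-28305$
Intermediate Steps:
$k = -12$
$T{\left(D \right)} = 96 D$ ($T{\left(D \right)} = \left(D - \left(-48 + D\right)\right) \left(D + D\right) = \left(D - \left(-48 + D\right)\right) 2 D = 48 \cdot 2 D = 96 D$)
$- 45 \left(-43 + T{\left(7 \right)}\right) = - 45 \left(-43 + 96 \cdot 7\right) = - 45 \left(-43 + 672\right) = \left(-45\right) 629 = -28305$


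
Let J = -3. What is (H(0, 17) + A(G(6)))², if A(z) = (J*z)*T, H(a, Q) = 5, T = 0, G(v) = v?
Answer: 25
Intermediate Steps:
A(z) = 0 (A(z) = -3*z*0 = 0)
(H(0, 17) + A(G(6)))² = (5 + 0)² = 5² = 25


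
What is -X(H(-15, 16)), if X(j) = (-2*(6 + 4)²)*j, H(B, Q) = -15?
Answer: -3000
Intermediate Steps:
X(j) = -200*j (X(j) = (-2*10²)*j = (-2*100)*j = -200*j)
-X(H(-15, 16)) = -(-200)*(-15) = -1*3000 = -3000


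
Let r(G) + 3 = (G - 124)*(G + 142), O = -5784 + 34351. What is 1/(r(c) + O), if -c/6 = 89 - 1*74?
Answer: 1/17436 ≈ 5.7353e-5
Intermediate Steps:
O = 28567
c = -90 (c = -6*(89 - 1*74) = -6*(89 - 74) = -6*15 = -90)
r(G) = -3 + (-124 + G)*(142 + G) (r(G) = -3 + (G - 124)*(G + 142) = -3 + (-124 + G)*(142 + G))
1/(r(c) + O) = 1/((-17611 + (-90)**2 + 18*(-90)) + 28567) = 1/((-17611 + 8100 - 1620) + 28567) = 1/(-11131 + 28567) = 1/17436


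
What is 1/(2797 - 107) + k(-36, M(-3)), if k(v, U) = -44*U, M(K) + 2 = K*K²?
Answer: 3432441/2690 ≈ 1276.0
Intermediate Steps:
M(K) = -2 + K³ (M(K) = -2 + K*K² = -2 + K³)
1/(2797 - 107) + k(-36, M(-3)) = 1/(2797 - 107) - 44*(-2 + (-3)³) = 1/2690 - 44*(-2 - 27) = 1/2690 - 44*(-29) = 1/2690 + 1276 = 3432441/2690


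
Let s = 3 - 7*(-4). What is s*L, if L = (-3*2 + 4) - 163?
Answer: -5115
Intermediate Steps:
s = 31 (s = 3 + 28 = 31)
L = -165 (L = (-6 + 4) - 163 = -2 - 163 = -165)
s*L = 31*(-165) = -5115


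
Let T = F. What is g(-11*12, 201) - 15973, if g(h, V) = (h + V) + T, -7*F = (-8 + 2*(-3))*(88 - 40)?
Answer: -15808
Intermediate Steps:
F = 96 (F = -(-8 + 2*(-3))*(88 - 40)/7 = -(-8 - 6)*48/7 = -(-2)*48 = -⅐*(-672) = 96)
T = 96
g(h, V) = 96 + V + h (g(h, V) = (h + V) + 96 = (V + h) + 96 = 96 + V + h)
g(-11*12, 201) - 15973 = (96 + 201 - 11*12) - 15973 = (96 + 201 - 132) - 15973 = 165 - 15973 = -15808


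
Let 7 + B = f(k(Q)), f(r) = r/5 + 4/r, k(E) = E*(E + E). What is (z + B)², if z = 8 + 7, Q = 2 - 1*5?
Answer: 283024/2025 ≈ 139.76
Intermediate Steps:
Q = -3 (Q = 2 - 5 = -3)
k(E) = 2*E² (k(E) = E*(2*E) = 2*E²)
f(r) = 4/r + r/5 (f(r) = r*(⅕) + 4/r = r/5 + 4/r = 4/r + r/5)
B = -143/45 (B = -7 + (4/((2*(-3)²)) + (2*(-3)²)/5) = -7 + (4/((2*9)) + (2*9)/5) = -7 + (4/18 + (⅕)*18) = -7 + (4*(1/18) + 18/5) = -7 + (2/9 + 18/5) = -7 + 172/45 = -143/45 ≈ -3.1778)
z = 15
(z + B)² = (15 - 143/45)² = (532/45)² = 283024/2025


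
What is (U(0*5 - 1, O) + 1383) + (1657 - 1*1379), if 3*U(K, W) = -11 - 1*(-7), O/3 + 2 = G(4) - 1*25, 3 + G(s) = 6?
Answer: 4979/3 ≈ 1659.7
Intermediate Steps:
G(s) = 3 (G(s) = -3 + 6 = 3)
O = -72 (O = -6 + 3*(3 - 1*25) = -6 + 3*(3 - 25) = -6 + 3*(-22) = -6 - 66 = -72)
U(K, W) = -4/3 (U(K, W) = (-11 - 1*(-7))/3 = (-11 + 7)/3 = (⅓)*(-4) = -4/3)
(U(0*5 - 1, O) + 1383) + (1657 - 1*1379) = (-4/3 + 1383) + (1657 - 1*1379) = 4145/3 + (1657 - 1379) = 4145/3 + 278 = 4979/3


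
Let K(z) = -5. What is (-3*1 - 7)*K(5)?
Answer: 50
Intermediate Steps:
(-3*1 - 7)*K(5) = (-3*1 - 7)*(-5) = (-3 - 7)*(-5) = -10*(-5) = 50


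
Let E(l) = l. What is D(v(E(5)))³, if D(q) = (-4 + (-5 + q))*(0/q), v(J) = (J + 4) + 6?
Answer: 0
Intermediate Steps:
v(J) = 10 + J (v(J) = (4 + J) + 6 = 10 + J)
D(q) = 0 (D(q) = (-9 + q)*0 = 0)
D(v(E(5)))³ = 0³ = 0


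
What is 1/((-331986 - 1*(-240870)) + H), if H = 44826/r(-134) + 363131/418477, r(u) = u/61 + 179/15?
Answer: -3728211593/322532327621879 ≈ -1.1559e-5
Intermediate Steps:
r(u) = 179/15 + u/61 (r(u) = u*(1/61) + 179*(1/15) = u/61 + 179/15 = 179/15 + u/61)
H = 17167399885909/3728211593 (H = 44826/(179/15 + (1/61)*(-134)) + 363131/418477 = 44826/(179/15 - 134/61) + 363131*(1/418477) = 44826/(8909/915) + 363131/418477 = 44826*(915/8909) + 363131/418477 = 41015790/8909 + 363131/418477 = 17167399885909/3728211593 ≈ 4604.7)
1/((-331986 - 1*(-240870)) + H) = 1/((-331986 - 1*(-240870)) + 17167399885909/3728211593) = 1/((-331986 + 240870) + 17167399885909/3728211593) = 1/(-91116 + 17167399885909/3728211593) = 1/(-322532327621879/3728211593) = -3728211593/322532327621879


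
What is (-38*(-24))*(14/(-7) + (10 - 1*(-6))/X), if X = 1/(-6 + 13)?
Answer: 100320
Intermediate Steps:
X = 1/7 ≈ 0.14286
(-38*(-24))*(14/(-7) + (10 - 1*(-6))/X) = (-38*(-24))*(14/(-7) + (10 - 1*(-6))/(1/7)) = 912*(14*(-1/7) + (10 + 6)*7) = 912*(-2 + 16*7) = 912*(-2 + 112) = 912*110 = 100320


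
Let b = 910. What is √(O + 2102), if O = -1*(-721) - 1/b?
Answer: √2337725390/910 ≈ 53.132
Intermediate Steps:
O = 656109/910 (O = -1*(-721) - 1/910 = 721 - 1*1/910 = 721 - 1/910 = 656109/910 ≈ 721.00)
√(O + 2102) = √(656109/910 + 2102) = √(2568929/910) = √2337725390/910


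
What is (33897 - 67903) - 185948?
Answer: -219954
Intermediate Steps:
(33897 - 67903) - 185948 = -34006 - 185948 = -219954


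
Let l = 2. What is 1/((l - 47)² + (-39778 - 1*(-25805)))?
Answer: -1/11948 ≈ -8.3696e-5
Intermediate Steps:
1/((l - 47)² + (-39778 - 1*(-25805))) = 1/((2 - 47)² + (-39778 - 1*(-25805))) = 1/((-45)² + (-39778 + 25805)) = 1/(2025 - 13973) = 1/(-11948) = -1/11948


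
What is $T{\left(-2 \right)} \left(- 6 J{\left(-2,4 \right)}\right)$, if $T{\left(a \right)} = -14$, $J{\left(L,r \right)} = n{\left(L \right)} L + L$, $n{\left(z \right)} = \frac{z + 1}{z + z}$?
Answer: $-210$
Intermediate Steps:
$n{\left(z \right)} = \frac{1 + z}{2 z}$
$J{\left(L,r \right)} = \frac{1}{2} + \frac{3 L}{2}$ ($J{\left(L,r \right)} = \frac{1 + L}{2 L} L + L = \left(\frac{1}{2} + \frac{L}{2}\right) + L = \frac{1}{2} + \frac{3 L}{2}$)
$T{\left(-2 \right)} \left(- 6 J{\left(-2,4 \right)}\right) = - 14 \left(- 6 \left(\frac{1}{2} + \frac{3}{2} \left(-2\right)\right)\right) = - 14 \left(- 6 \left(\frac{1}{2} - 3\right)\right) = - 14 \left(\left(-6\right) \left(- \frac{5}{2}\right)\right) = \left(-14\right) 15 = -210$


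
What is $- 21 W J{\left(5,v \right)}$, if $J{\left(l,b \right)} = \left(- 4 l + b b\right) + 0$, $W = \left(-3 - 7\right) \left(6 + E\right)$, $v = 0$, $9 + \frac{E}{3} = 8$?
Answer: $-12600$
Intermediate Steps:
$E = -3$ ($E = -27 + 3 \cdot 8 = -27 + 24 = -3$)
$W = -30$ ($W = \left(-3 - 7\right) \left(6 - 3\right) = \left(-10\right) 3 = -30$)
$J{\left(l,b \right)} = b^{2} - 4 l$ ($J{\left(l,b \right)} = \left(- 4 l + b^{2}\right) + 0 = \left(b^{2} - 4 l\right) + 0 = b^{2} - 4 l$)
$- 21 W J{\left(5,v \right)} = \left(-21\right) \left(-30\right) \left(0^{2} - 20\right) = 630 \left(0 - 20\right) = 630 \left(-20\right) = -12600$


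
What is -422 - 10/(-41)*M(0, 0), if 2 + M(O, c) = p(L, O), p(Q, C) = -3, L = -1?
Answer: -17352/41 ≈ -423.22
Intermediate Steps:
M(O, c) = -5 (M(O, c) = -2 - 3 = -5)
-422 - 10/(-41)*M(0, 0) = -422 - 10/(-41)*(-5) = -422 - 10*(-1/41)*(-5) = -422 - (-10)*(-5)/41 = -422 - 1*50/41 = -422 - 50/41 = -17352/41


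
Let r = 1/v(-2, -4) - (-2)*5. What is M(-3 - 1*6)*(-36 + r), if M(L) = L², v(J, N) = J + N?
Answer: -4239/2 ≈ -2119.5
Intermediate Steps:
r = 59/6 (r = 1/(-2 - 4) - (-2)*5 = 1/(-6) - 1*(-10) = -⅙ + 10 = 59/6 ≈ 9.8333)
M(-3 - 1*6)*(-36 + r) = (-3 - 1*6)²*(-36 + 59/6) = (-3 - 6)²*(-157/6) = (-9)²*(-157/6) = 81*(-157/6) = -4239/2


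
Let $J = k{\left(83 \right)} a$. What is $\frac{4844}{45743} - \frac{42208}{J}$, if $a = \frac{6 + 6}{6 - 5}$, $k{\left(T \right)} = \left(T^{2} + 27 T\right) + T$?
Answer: $- \frac{348796820}{1264290777} \approx -0.27588$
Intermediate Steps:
$k{\left(T \right)} = T^{2} + 28 T$
$a = 12$ ($a = \frac{12}{1} = 12 \cdot 1 = 12$)
$J = 110556$ ($J = 83 \left(28 + 83\right) 12 = 83 \cdot 111 \cdot 12 = 9213 \cdot 12 = 110556$)
$\frac{4844}{45743} - \frac{42208}{J} = \frac{4844}{45743} - \frac{42208}{110556} = 4844 \cdot \frac{1}{45743} - \frac{10552}{27639} = \frac{4844}{45743} - \frac{10552}{27639} = - \frac{348796820}{1264290777}$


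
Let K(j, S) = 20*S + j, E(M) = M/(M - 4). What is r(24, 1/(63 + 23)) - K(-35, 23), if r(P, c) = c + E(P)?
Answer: -182229/430 ≈ -423.79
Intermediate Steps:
E(M) = M/(-4 + M)
K(j, S) = j + 20*S
r(P, c) = c + P/(-4 + P)
r(24, 1/(63 + 23)) - K(-35, 23) = (24 + (-4 + 24)/(63 + 23))/(-4 + 24) - (-35 + 20*23) = (24 + 20/86)/20 - (-35 + 460) = (24 + (1/86)*20)/20 - 1*425 = (24 + 10/43)/20 - 425 = (1/20)*(1042/43) - 425 = 521/430 - 425 = -182229/430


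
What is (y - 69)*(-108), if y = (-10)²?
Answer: -3348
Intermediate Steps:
y = 100
(y - 69)*(-108) = (100 - 69)*(-108) = 31*(-108) = -3348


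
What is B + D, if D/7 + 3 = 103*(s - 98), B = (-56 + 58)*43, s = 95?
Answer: -2098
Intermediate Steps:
B = 86 (B = 2*43 = 86)
D = -2184 (D = -21 + 7*(103*(95 - 98)) = -21 + 7*(103*(-3)) = -21 + 7*(-309) = -21 - 2163 = -2184)
B + D = 86 - 2184 = -2098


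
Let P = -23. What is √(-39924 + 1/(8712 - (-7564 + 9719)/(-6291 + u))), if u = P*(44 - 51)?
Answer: I*√4554972595541076158/10681343 ≈ 199.81*I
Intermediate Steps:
u = 161 (u = -23*(44 - 51) = -23*(-7) = 161)
√(-39924 + 1/(8712 - (-7564 + 9719)/(-6291 + u))) = √(-39924 + 1/(8712 - (-7564 + 9719)/(-6291 + 161))) = √(-39924 + 1/(8712 - 2155/(-6130))) = √(-39924 + 1/(8712 - 2155*(-1)/6130)) = √(-39924 + 1/(8712 - 1*(-431/1226))) = √(-39924 + 1/(8712 + 431/1226)) = √(-39924 + 1/(10681343/1226)) = √(-39924 + 1226/10681343) = √(-426441936706/10681343) = I*√4554972595541076158/10681343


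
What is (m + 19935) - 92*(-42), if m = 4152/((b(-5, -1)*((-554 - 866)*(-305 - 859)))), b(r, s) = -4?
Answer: 6556148347/275480 ≈ 23799.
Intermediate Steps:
m = -173/275480 (m = 4152/((-4*(-554 - 866)*(-305 - 859))) = 4152/((-(-5680)*(-1164))) = 4152/((-4*1652880)) = 4152/(-6611520) = 4152*(-1/6611520) = -173/275480 ≈ -0.00062799)
(m + 19935) - 92*(-42) = (-173/275480 + 19935) - 92*(-42) = 5491693627/275480 + 3864 = 6556148347/275480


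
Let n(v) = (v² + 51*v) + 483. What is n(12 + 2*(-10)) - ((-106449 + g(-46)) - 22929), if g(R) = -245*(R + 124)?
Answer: 148627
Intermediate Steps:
g(R) = -30380 - 245*R (g(R) = -245*(124 + R) = -30380 - 245*R)
n(v) = 483 + v² + 51*v
n(12 + 2*(-10)) - ((-106449 + g(-46)) - 22929) = (483 + (12 + 2*(-10))² + 51*(12 + 2*(-10))) - ((-106449 + (-30380 - 245*(-46))) - 22929) = (483 + (12 - 20)² + 51*(12 - 20)) - ((-106449 + (-30380 + 11270)) - 22929) = (483 + (-8)² + 51*(-8)) - ((-106449 - 19110) - 22929) = (483 + 64 - 408) - (-125559 - 22929) = 139 - 1*(-148488) = 139 + 148488 = 148627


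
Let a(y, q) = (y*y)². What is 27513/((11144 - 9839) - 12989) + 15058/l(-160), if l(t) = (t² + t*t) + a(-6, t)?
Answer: -158548097/76670408 ≈ -2.0679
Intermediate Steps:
a(y, q) = y⁴ (a(y, q) = (y²)² = y⁴)
l(t) = 1296 + 2*t² (l(t) = (t² + t*t) + (-6)⁴ = (t² + t²) + 1296 = 2*t² + 1296 = 1296 + 2*t²)
27513/((11144 - 9839) - 12989) + 15058/l(-160) = 27513/((11144 - 9839) - 12989) + 15058/(1296 + 2*(-160)²) = 27513/(1305 - 12989) + 15058/(1296 + 2*25600) = 27513/(-11684) + 15058/(1296 + 51200) = 27513*(-1/11684) + 15058/52496 = -27513/11684 + 15058*(1/52496) = -27513/11684 + 7529/26248 = -158548097/76670408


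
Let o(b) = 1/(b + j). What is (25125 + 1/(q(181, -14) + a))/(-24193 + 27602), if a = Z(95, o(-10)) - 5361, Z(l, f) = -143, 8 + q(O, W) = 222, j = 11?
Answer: 132911249/18033610 ≈ 7.3702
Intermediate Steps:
q(O, W) = 214 (q(O, W) = -8 + 222 = 214)
o(b) = 1/(11 + b) (o(b) = 1/(b + 11) = 1/(11 + b))
a = -5504 (a = -143 - 5361 = -5504)
(25125 + 1/(q(181, -14) + a))/(-24193 + 27602) = (25125 + 1/(214 - 5504))/(-24193 + 27602) = (25125 + 1/(-5290))/3409 = (25125 - 1/5290)*(1/3409) = (132911249/5290)*(1/3409) = 132911249/18033610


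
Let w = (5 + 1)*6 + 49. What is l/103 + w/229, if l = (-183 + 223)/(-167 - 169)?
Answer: 366565/990654 ≈ 0.37002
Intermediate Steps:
l = -5/42 (l = 40/(-336) = 40*(-1/336) = -5/42 ≈ -0.11905)
w = 85 (w = 6*6 + 49 = 36 + 49 = 85)
l/103 + w/229 = -5/42/103 + 85/229 = -5/42*1/103 + 85*(1/229) = -5/4326 + 85/229 = 366565/990654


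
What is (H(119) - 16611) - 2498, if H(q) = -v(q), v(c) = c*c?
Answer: -33270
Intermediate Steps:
v(c) = c**2
H(q) = -q**2
(H(119) - 16611) - 2498 = (-1*119**2 - 16611) - 2498 = (-1*14161 - 16611) - 2498 = (-14161 - 16611) - 2498 = -30772 - 2498 = -33270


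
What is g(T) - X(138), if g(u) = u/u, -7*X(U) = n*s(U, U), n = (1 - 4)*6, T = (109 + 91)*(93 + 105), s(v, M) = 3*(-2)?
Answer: 115/7 ≈ 16.429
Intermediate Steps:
s(v, M) = -6
T = 39600 (T = 200*198 = 39600)
n = -18 (n = -3*6 = -18)
X(U) = -108/7 (X(U) = -(-18)*(-6)/7 = -⅐*108 = -108/7)
g(u) = 1
g(T) - X(138) = 1 - 1*(-108/7) = 1 + 108/7 = 115/7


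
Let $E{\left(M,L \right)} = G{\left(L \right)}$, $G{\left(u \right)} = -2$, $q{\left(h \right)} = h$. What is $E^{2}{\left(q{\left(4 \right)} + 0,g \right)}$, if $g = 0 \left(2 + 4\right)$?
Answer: $4$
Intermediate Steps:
$g = 0$ ($g = 0 \cdot 6 = 0$)
$E{\left(M,L \right)} = -2$
$E^{2}{\left(q{\left(4 \right)} + 0,g \right)} = \left(-2\right)^{2} = 4$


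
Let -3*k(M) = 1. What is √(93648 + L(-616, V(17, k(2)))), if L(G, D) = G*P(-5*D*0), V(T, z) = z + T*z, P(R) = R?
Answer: 4*√5853 ≈ 306.02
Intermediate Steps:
k(M) = -⅓ (k(M) = -⅓*1 = -⅓)
L(G, D) = 0 (L(G, D) = G*(-5*D*0) = G*0 = 0)
√(93648 + L(-616, V(17, k(2)))) = √(93648 + 0) = √93648 = 4*√5853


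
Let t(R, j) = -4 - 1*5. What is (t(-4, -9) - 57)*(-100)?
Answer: 6600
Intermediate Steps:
t(R, j) = -9 (t(R, j) = -4 - 5 = -9)
(t(-4, -9) - 57)*(-100) = (-9 - 57)*(-100) = -66*(-100) = 6600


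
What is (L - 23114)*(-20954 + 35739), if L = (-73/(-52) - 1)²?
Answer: -924059764775/2704 ≈ -3.4174e+8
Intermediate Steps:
L = 441/2704 (L = (-73*(-1/52) - 1)² = (73/52 - 1)² = (21/52)² = 441/2704 ≈ 0.16309)
(L - 23114)*(-20954 + 35739) = (441/2704 - 23114)*(-20954 + 35739) = -62499815/2704*14785 = -924059764775/2704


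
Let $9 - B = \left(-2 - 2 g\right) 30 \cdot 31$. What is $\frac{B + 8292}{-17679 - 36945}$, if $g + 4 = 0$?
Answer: $- \frac{907}{18208} \approx -0.049813$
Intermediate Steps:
$g = -4$ ($g = -4 + 0 = -4$)
$B = -5571$ ($B = 9 - \left(-2 - -8\right) 30 \cdot 31 = 9 - \left(-2 + 8\right) 30 \cdot 31 = 9 - 6 \cdot 30 \cdot 31 = 9 - 180 \cdot 31 = 9 - 5580 = -5571$)
$\frac{B + 8292}{-17679 - 36945} = \frac{-5571 + 8292}{-17679 - 36945} = \frac{2721}{-54624} = 2721 \left(- \frac{1}{54624}\right) = - \frac{907}{18208}$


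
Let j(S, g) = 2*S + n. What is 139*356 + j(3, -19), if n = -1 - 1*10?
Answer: 49479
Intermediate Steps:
n = -11 (n = -1 - 10 = -11)
j(S, g) = -11 + 2*S (j(S, g) = 2*S - 11 = -11 + 2*S)
139*356 + j(3, -19) = 139*356 + (-11 + 2*3) = 49484 + (-11 + 6) = 49484 - 5 = 49479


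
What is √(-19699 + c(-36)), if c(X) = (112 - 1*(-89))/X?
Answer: 19*I*√1965/6 ≈ 140.37*I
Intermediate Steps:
c(X) = 201/X (c(X) = (112 + 89)/X = 201/X)
√(-19699 + c(-36)) = √(-19699 + 201/(-36)) = √(-19699 + 201*(-1/36)) = √(-19699 - 67/12) = √(-236455/12) = 19*I*√1965/6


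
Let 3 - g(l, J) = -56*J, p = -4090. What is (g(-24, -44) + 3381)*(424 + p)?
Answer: -3372720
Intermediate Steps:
g(l, J) = 3 + 56*J (g(l, J) = 3 - (-56)*J = 3 + 56*J)
(g(-24, -44) + 3381)*(424 + p) = ((3 + 56*(-44)) + 3381)*(424 - 4090) = ((3 - 2464) + 3381)*(-3666) = (-2461 + 3381)*(-3666) = 920*(-3666) = -3372720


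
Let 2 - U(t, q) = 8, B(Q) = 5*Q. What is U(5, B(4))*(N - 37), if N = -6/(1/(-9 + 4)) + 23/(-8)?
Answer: 237/4 ≈ 59.250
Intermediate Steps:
N = 217/8 (N = -6/(1/(-5)) + 23*(-⅛) = -6/(-⅕) - 23/8 = -6*(-5) - 23/8 = 30 - 23/8 = 217/8 ≈ 27.125)
U(t, q) = -6 (U(t, q) = 2 - 1*8 = 2 - 8 = -6)
U(5, B(4))*(N - 37) = -6*(217/8 - 37) = -6*(-79/8) = 237/4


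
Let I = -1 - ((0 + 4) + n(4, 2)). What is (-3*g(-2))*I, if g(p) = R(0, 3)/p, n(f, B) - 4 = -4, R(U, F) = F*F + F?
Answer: -90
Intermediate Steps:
R(U, F) = F + F² (R(U, F) = F² + F = F + F²)
n(f, B) = 0 (n(f, B) = 4 - 4 = 0)
I = -5 (I = -1 - ((0 + 4) + 0) = -1 - (4 + 0) = -1 - 1*4 = -1 - 4 = -5)
g(p) = 12/p (g(p) = (3*(1 + 3))/p = (3*4)/p = 12/p)
(-3*g(-2))*I = -36/(-2)*(-5) = -36*(-1)/2*(-5) = -3*(-6)*(-5) = 18*(-5) = -90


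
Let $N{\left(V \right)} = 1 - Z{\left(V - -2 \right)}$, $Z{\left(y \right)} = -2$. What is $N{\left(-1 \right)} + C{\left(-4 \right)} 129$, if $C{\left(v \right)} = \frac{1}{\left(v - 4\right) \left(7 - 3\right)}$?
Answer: $- \frac{33}{32} \approx -1.0313$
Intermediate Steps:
$C{\left(v \right)} = \frac{1}{-16 + 4 v}$ ($C{\left(v \right)} = \frac{1}{\left(-4 + v\right) 4} = \frac{1}{-16 + 4 v}$)
$N{\left(V \right)} = 3$ ($N{\left(V \right)} = 1 - -2 = 1 + 2 = 3$)
$N{\left(-1 \right)} + C{\left(-4 \right)} 129 = 3 + \frac{1}{4 \left(-4 - 4\right)} 129 = 3 + \frac{1}{4 \left(-8\right)} 129 = 3 + \frac{1}{4} \left(- \frac{1}{8}\right) 129 = 3 - \frac{129}{32} = - \frac{33}{32}$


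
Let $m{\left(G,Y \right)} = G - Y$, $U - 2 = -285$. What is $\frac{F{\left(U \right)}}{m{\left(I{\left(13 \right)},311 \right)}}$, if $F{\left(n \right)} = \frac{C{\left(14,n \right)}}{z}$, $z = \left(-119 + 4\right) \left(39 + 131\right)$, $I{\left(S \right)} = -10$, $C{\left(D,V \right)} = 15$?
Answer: $\frac{1}{418370} \approx 2.3902 \cdot 10^{-6}$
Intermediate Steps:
$U = -283$ ($U = 2 - 285 = -283$)
$z = -19550$ ($z = \left(-115\right) 170 = -19550$)
$F{\left(n \right)} = - \frac{3}{3910}$ ($F{\left(n \right)} = \frac{15}{-19550} = 15 \left(- \frac{1}{19550}\right) = - \frac{3}{3910}$)
$\frac{F{\left(U \right)}}{m{\left(I{\left(13 \right)},311 \right)}} = - \frac{3}{3910 \left(-10 - 311\right)} = - \frac{3}{3910 \left(-321\right)} = \left(- \frac{3}{3910}\right) \left(- \frac{1}{321}\right) = \frac{1}{418370}$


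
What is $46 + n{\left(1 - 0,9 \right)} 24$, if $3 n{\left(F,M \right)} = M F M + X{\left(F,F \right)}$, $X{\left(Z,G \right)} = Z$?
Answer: $702$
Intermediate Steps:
$n{\left(F,M \right)} = \frac{F}{3} + \frac{F M^{2}}{3}$ ($n{\left(F,M \right)} = \frac{M F M + F}{3} = \frac{F M M + F}{3} = \frac{F M^{2} + F}{3} = \frac{F + F M^{2}}{3} = \frac{F}{3} + \frac{F M^{2}}{3}$)
$46 + n{\left(1 - 0,9 \right)} 24 = 46 + \frac{\left(1 - 0\right) \left(1 + 9^{2}\right)}{3} \cdot 24 = 46 + \frac{\left(1 + 0\right) \left(1 + 81\right)}{3} \cdot 24 = 46 + \frac{1}{3} \cdot 1 \cdot 82 \cdot 24 = 46 + \frac{82}{3} \cdot 24 = 46 + 656 = 702$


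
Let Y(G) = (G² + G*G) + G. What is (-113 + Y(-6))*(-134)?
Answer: 6298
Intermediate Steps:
Y(G) = G + 2*G² (Y(G) = (G² + G²) + G = 2*G² + G = G + 2*G²)
(-113 + Y(-6))*(-134) = (-113 - 6*(1 + 2*(-6)))*(-134) = (-113 - 6*(1 - 12))*(-134) = (-113 - 6*(-11))*(-134) = (-113 + 66)*(-134) = -47*(-134) = 6298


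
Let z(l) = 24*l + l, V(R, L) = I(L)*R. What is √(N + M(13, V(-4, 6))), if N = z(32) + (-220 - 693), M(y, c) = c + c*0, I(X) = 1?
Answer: 3*I*√13 ≈ 10.817*I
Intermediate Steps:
V(R, L) = R (V(R, L) = 1*R = R)
z(l) = 25*l
M(y, c) = c (M(y, c) = c + 0 = c)
N = -113 (N = 25*32 + (-220 - 693) = 800 - 913 = -113)
√(N + M(13, V(-4, 6))) = √(-113 - 4) = √(-117) = 3*I*√13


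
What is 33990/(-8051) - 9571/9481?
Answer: -399315311/76331531 ≈ -5.2313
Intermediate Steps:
33990/(-8051) - 9571/9481 = 33990*(-1/8051) - 9571*1/9481 = -33990/8051 - 9571/9481 = -399315311/76331531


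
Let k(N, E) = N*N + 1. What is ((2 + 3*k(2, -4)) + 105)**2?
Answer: 14884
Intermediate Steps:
k(N, E) = 1 + N**2 (k(N, E) = N**2 + 1 = 1 + N**2)
((2 + 3*k(2, -4)) + 105)**2 = ((2 + 3*(1 + 2**2)) + 105)**2 = ((2 + 3*(1 + 4)) + 105)**2 = ((2 + 3*5) + 105)**2 = ((2 + 15) + 105)**2 = (17 + 105)**2 = 122**2 = 14884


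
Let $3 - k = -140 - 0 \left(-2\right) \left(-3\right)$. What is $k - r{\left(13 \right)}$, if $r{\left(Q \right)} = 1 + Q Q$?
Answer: $-27$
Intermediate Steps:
$r{\left(Q \right)} = 1 + Q^{2}$
$k = 143$ ($k = 3 - \left(-140 - 0 \left(-2\right) \left(-3\right)\right) = 3 - \left(-140 - 0 \left(-3\right)\right) = 3 - \left(-140 - 0\right) = 3 - \left(-140 + 0\right) = 3 - -140 = 3 + 140 = 143$)
$k - r{\left(13 \right)} = 143 - \left(1 + 13^{2}\right) = 143 - \left(1 + 169\right) = 143 - 170 = -27$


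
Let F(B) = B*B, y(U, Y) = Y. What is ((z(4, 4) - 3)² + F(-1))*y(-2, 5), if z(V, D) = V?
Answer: 10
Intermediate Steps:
F(B) = B²
((z(4, 4) - 3)² + F(-1))*y(-2, 5) = ((4 - 3)² + (-1)²)*5 = (1² + 1)*5 = (1 + 1)*5 = 2*5 = 10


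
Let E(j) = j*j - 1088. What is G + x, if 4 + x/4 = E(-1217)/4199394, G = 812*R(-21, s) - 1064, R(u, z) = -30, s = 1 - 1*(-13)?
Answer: -53413331678/2099697 ≈ -25439.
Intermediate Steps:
s = 14 (s = 1 + 13 = 14)
E(j) = -1088 + j² (E(j) = j² - 1088 = -1088 + j²)
G = -25424 (G = 812*(-30) - 1064 = -24360 - 1064 = -25424)
x = -30635150/2099697 (x = -16 + 4*((-1088 + (-1217)²)/4199394) = -16 + 4*((-1088 + 1481089)*(1/4199394)) = -16 + 4*(1480001*(1/4199394)) = -16 + 4*(1480001/4199394) = -16 + 2960002/2099697 = -30635150/2099697 ≈ -14.590)
G + x = -25424 - 30635150/2099697 = -53413331678/2099697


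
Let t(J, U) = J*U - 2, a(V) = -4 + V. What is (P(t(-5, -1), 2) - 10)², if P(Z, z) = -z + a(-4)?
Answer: 400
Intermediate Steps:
t(J, U) = -2 + J*U
P(Z, z) = -8 - z (P(Z, z) = -z + (-4 - 4) = -z - 8 = -8 - z)
(P(t(-5, -1), 2) - 10)² = ((-8 - 1*2) - 10)² = ((-8 - 2) - 10)² = (-10 - 10)² = (-20)² = 400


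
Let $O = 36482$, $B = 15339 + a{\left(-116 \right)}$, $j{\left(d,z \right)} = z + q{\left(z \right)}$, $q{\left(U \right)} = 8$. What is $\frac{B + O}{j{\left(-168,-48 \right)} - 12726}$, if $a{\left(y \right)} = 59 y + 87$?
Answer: $- \frac{22532}{6383} \approx -3.53$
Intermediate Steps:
$a{\left(y \right)} = 87 + 59 y$
$j{\left(d,z \right)} = 8 + z$ ($j{\left(d,z \right)} = z + 8 = 8 + z$)
$B = 8582$ ($B = 15339 + \left(87 + 59 \left(-116\right)\right) = 15339 + \left(87 - 6844\right) = 15339 - 6757 = 8582$)
$\frac{B + O}{j{\left(-168,-48 \right)} - 12726} = \frac{8582 + 36482}{\left(8 - 48\right) - 12726} = \frac{45064}{-40 - 12726} = \frac{45064}{-12766} = 45064 \left(- \frac{1}{12766}\right) = - \frac{22532}{6383}$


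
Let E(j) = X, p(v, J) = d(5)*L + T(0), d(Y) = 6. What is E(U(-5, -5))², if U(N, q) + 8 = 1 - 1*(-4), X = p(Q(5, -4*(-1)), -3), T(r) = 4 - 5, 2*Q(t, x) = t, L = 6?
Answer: 1225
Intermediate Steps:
Q(t, x) = t/2
T(r) = -1
p(v, J) = 35 (p(v, J) = 6*6 - 1 = 36 - 1 = 35)
X = 35
U(N, q) = -3 (U(N, q) = -8 + (1 - 1*(-4)) = -8 + (1 + 4) = -8 + 5 = -3)
E(j) = 35
E(U(-5, -5))² = 35² = 1225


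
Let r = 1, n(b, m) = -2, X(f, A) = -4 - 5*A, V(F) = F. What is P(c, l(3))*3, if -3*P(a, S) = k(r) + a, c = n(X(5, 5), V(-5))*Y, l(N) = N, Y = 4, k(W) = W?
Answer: 7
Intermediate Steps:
c = -8 (c = -2*4 = -8)
P(a, S) = -⅓ - a/3 (P(a, S) = -(1 + a)/3 = -⅓ - a/3)
P(c, l(3))*3 = (-⅓ - ⅓*(-8))*3 = (-⅓ + 8/3)*3 = (7/3)*3 = 7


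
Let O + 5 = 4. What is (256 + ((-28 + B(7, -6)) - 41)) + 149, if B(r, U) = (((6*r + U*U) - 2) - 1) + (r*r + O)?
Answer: 459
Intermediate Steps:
O = -1 (O = -5 + 4 = -1)
B(r, U) = -4 + U**2 + r**2 + 6*r (B(r, U) = (((6*r + U*U) - 2) - 1) + (r*r - 1) = (((6*r + U**2) - 2) - 1) + (r**2 - 1) = (((U**2 + 6*r) - 2) - 1) + (-1 + r**2) = ((-2 + U**2 + 6*r) - 1) + (-1 + r**2) = (-3 + U**2 + 6*r) + (-1 + r**2) = -4 + U**2 + r**2 + 6*r)
(256 + ((-28 + B(7, -6)) - 41)) + 149 = (256 + ((-28 + (-4 + (-6)**2 + 7**2 + 6*7)) - 41)) + 149 = (256 + ((-28 + (-4 + 36 + 49 + 42)) - 41)) + 149 = (256 + ((-28 + 123) - 41)) + 149 = (256 + (95 - 41)) + 149 = (256 + 54) + 149 = 310 + 149 = 459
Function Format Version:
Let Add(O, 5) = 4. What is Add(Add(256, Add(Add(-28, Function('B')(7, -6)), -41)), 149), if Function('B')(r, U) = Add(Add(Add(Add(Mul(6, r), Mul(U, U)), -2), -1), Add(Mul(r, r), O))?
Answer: 459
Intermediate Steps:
O = -1 (O = Add(-5, 4) = -1)
Function('B')(r, U) = Add(-4, Pow(U, 2), Pow(r, 2), Mul(6, r)) (Function('B')(r, U) = Add(Add(Add(Add(Mul(6, r), Mul(U, U)), -2), -1), Add(Mul(r, r), -1)) = Add(Add(Add(Add(Mul(6, r), Pow(U, 2)), -2), -1), Add(Pow(r, 2), -1)) = Add(Add(Add(Add(Pow(U, 2), Mul(6, r)), -2), -1), Add(-1, Pow(r, 2))) = Add(Add(Add(-2, Pow(U, 2), Mul(6, r)), -1), Add(-1, Pow(r, 2))) = Add(Add(-3, Pow(U, 2), Mul(6, r)), Add(-1, Pow(r, 2))) = Add(-4, Pow(U, 2), Pow(r, 2), Mul(6, r)))
Add(Add(256, Add(Add(-28, Function('B')(7, -6)), -41)), 149) = Add(Add(256, Add(Add(-28, Add(-4, Pow(-6, 2), Pow(7, 2), Mul(6, 7))), -41)), 149) = Add(Add(256, Add(Add(-28, Add(-4, 36, 49, 42)), -41)), 149) = Add(Add(256, Add(Add(-28, 123), -41)), 149) = Add(Add(256, Add(95, -41)), 149) = Add(Add(256, 54), 149) = Add(310, 149) = 459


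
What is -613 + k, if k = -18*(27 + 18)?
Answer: -1423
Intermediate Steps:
k = -810 (k = -18*45 = -810)
-613 + k = -613 - 810 = -1423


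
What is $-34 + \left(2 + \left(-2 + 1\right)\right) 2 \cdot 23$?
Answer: $12$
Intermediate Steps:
$-34 + \left(2 + \left(-2 + 1\right)\right) 2 \cdot 23 = -34 + \left(2 - 1\right) 2 \cdot 23 = -34 + 1 \cdot 2 \cdot 23 = -34 + 2 \cdot 23 = -34 + 46 = 12$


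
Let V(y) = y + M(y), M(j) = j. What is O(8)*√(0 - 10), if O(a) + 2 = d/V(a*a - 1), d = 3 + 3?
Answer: -41*I*√10/21 ≈ -6.174*I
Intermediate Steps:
d = 6
V(y) = 2*y (V(y) = y + y = 2*y)
O(a) = -2 + 6/(-2 + 2*a²) (O(a) = -2 + 6/((2*(a*a - 1))) = -2 + 6/((2*(a² - 1))) = -2 + 6/((2*(-1 + a²))) = -2 + 6/(-2 + 2*a²))
O(8)*√(0 - 10) = ((5 - 2*8²)/(-1 + 8²))*√(0 - 10) = ((5 - 2*64)/(-1 + 64))*√(-10) = ((5 - 128)/63)*(I*√10) = ((1/63)*(-123))*(I*√10) = -41*I*√10/21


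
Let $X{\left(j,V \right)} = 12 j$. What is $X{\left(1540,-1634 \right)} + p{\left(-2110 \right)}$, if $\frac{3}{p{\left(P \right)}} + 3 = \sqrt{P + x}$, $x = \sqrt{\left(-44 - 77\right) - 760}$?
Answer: $18480 - \frac{3}{3 - \sqrt{-2110 + i \sqrt{881}}} \approx 18480.0 - 0.065087 i$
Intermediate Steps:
$x = i \sqrt{881}$ ($x = \sqrt{-121 - 760} = \sqrt{-881} = i \sqrt{881} \approx 29.682 i$)
$p{\left(P \right)} = \frac{3}{-3 + \sqrt{P + i \sqrt{881}}}$
$X{\left(1540,-1634 \right)} + p{\left(-2110 \right)} = 12 \cdot 1540 + \frac{3}{-3 + \sqrt{-2110 + i \sqrt{881}}} = 18480 + \frac{3}{-3 + \sqrt{-2110 + i \sqrt{881}}}$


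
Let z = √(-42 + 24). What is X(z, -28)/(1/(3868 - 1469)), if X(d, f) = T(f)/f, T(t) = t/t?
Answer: -2399/28 ≈ -85.679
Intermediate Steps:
T(t) = 1
z = 3*I*√2 (z = √(-18) = 3*I*√2 ≈ 4.2426*I)
X(d, f) = 1/f
X(z, -28)/(1/(3868 - 1469)) = 1/((-28)*(1/(3868 - 1469))) = -1/(28*(1/2399)) = -1/(28*1/2399) = -1/28*2399 = -2399/28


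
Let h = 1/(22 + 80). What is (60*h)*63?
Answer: 630/17 ≈ 37.059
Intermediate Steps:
h = 1/102 ≈ 0.0098039
(60*h)*63 = (60*(1/102))*63 = (10/17)*63 = 630/17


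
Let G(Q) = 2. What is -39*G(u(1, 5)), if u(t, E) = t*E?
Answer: -78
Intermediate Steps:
u(t, E) = E*t
-39*G(u(1, 5)) = -39*2 = -78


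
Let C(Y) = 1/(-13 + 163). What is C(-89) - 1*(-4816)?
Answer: 722401/150 ≈ 4816.0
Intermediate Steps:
C(Y) = 1/150
C(-89) - 1*(-4816) = 1/150 - 1*(-4816) = 1/150 + 4816 = 722401/150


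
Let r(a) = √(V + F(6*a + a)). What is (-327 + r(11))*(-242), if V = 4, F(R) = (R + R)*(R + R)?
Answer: 79134 - 484*√5930 ≈ 41863.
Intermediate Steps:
F(R) = 4*R² (F(R) = (2*R)*(2*R) = 4*R²)
r(a) = √(4 + 196*a²) (r(a) = √(4 + 4*(6*a + a)²) = √(4 + 4*(7*a)²) = √(4 + 4*(49*a²)) = √(4 + 196*a²))
(-327 + r(11))*(-242) = (-327 + 2*√(1 + 49*11²))*(-242) = (-327 + 2*√(1 + 49*121))*(-242) = (-327 + 2*√(1 + 5929))*(-242) = (-327 + 2*√5930)*(-242) = 79134 - 484*√5930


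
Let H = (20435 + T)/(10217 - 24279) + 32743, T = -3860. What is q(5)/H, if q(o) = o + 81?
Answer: 28124/10707337 ≈ 0.0026266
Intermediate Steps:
q(o) = 81 + o
H = 460415491/14062 (H = (20435 - 3860)/(10217 - 24279) + 32743 = 16575/(-14062) + 32743 = 16575*(-1/14062) + 32743 = -16575/14062 + 32743 = 460415491/14062 ≈ 32742.)
q(5)/H = (81 + 5)/(460415491/14062) = 86*(14062/460415491) = 28124/10707337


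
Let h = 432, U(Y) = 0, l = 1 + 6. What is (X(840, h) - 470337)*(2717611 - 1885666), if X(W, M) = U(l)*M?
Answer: -391294515465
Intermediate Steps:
l = 7
X(W, M) = 0 (X(W, M) = 0*M = 0)
(X(840, h) - 470337)*(2717611 - 1885666) = (0 - 470337)*(2717611 - 1885666) = -470337*831945 = -391294515465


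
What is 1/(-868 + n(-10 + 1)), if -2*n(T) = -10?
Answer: -1/863 ≈ -0.0011587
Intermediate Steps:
n(T) = 5 (n(T) = -1/2*(-10) = 5)
1/(-868 + n(-10 + 1)) = 1/(-868 + 5) = 1/(-863) = -1/863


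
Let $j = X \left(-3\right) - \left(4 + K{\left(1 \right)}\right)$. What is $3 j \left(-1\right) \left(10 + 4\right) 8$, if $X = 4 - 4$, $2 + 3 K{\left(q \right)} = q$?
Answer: $1232$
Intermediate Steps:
$K{\left(q \right)} = - \frac{2}{3} + \frac{q}{3}$
$X = 0$ ($X = 4 - 4 = 0$)
$j = - \frac{11}{3}$ ($j = 0 \left(-3\right) - \left(\frac{10}{3} + \frac{1}{3}\right) = 0 - \frac{11}{3} = - \frac{11}{3} \approx -3.6667$)
$3 j \left(-1\right) \left(10 + 4\right) 8 = 3 \left(- \frac{11}{3}\right) \left(-1\right) \left(10 + 4\right) 8 = \left(-11\right) \left(-1\right) 14 \cdot 8 = 11 \cdot 14 \cdot 8 = 154 \cdot 8 = 1232$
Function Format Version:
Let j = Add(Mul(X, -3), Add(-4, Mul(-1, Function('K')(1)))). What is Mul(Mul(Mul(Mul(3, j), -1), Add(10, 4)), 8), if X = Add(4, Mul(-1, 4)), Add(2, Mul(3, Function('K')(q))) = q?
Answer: 1232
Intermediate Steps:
Function('K')(q) = Add(Rational(-2, 3), Mul(Rational(1, 3), q))
X = 0 (X = Add(4, -4) = 0)
j = Rational(-11, 3) (j = Add(Mul(0, -3), Add(-4, Mul(-1, Add(Rational(-2, 3), Mul(Rational(1, 3), 1))))) = Add(0, Add(-4, Mul(-1, Add(Rational(-2, 3), Rational(1, 3))))) = Add(0, Add(-4, Mul(-1, Rational(-1, 3)))) = Add(0, Add(-4, Rational(1, 3))) = Add(0, Rational(-11, 3)) = Rational(-11, 3) ≈ -3.6667)
Mul(Mul(Mul(Mul(3, j), -1), Add(10, 4)), 8) = Mul(Mul(Mul(Mul(3, Rational(-11, 3)), -1), Add(10, 4)), 8) = Mul(Mul(Mul(-11, -1), 14), 8) = Mul(Mul(11, 14), 8) = Mul(154, 8) = 1232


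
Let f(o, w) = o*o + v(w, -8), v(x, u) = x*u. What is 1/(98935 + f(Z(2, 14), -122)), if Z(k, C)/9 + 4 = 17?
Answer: 1/113600 ≈ 8.8028e-6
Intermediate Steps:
Z(k, C) = 117 (Z(k, C) = -36 + 9*17 = -36 + 153 = 117)
v(x, u) = u*x
f(o, w) = o² - 8*w (f(o, w) = o*o - 8*w = o² - 8*w)
1/(98935 + f(Z(2, 14), -122)) = 1/(98935 + (117² - 8*(-122))) = 1/(98935 + (13689 + 976)) = 1/(98935 + 14665) = 1/113600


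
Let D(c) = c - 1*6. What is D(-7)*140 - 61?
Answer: -1881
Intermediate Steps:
D(c) = -6 + c (D(c) = c - 6 = -6 + c)
D(-7)*140 - 61 = (-6 - 7)*140 - 61 = -13*140 - 61 = -1820 - 61 = -1881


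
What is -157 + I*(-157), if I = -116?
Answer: 18055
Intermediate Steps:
-157 + I*(-157) = -157 - 116*(-157) = -157 + 18212 = 18055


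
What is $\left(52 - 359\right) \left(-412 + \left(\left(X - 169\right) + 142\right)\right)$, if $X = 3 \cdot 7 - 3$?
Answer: $129247$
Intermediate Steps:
$X = 18$ ($X = 21 - 3 = 18$)
$\left(52 - 359\right) \left(-412 + \left(\left(X - 169\right) + 142\right)\right) = \left(52 - 359\right) \left(-412 + \left(\left(18 - 169\right) + 142\right)\right) = - 307 \left(-412 + \left(-151 + 142\right)\right) = - 307 \left(-412 - 9\right) = \left(-307\right) \left(-421\right) = 129247$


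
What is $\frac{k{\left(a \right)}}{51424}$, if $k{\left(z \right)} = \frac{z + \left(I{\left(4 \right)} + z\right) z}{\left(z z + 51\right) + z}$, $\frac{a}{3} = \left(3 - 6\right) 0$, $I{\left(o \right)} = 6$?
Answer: $0$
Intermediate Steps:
$a = 0$ ($a = 3 \left(3 - 6\right) 0 = 3 \left(\left(-3\right) 0\right) = 3 \cdot 0 = 0$)
$k{\left(z \right)} = \frac{z + z \left(6 + z\right)}{51 + z + z^{2}}$ ($k{\left(z \right)} = \frac{z + \left(6 + z\right) z}{\left(z z + 51\right) + z} = \frac{z + z \left(6 + z\right)}{\left(z^{2} + 51\right) + z} = \frac{z + z \left(6 + z\right)}{\left(51 + z^{2}\right) + z} = \frac{z + z \left(6 + z\right)}{51 + z + z^{2}}$)
$\frac{k{\left(a \right)}}{51424} = \frac{0 \frac{1}{51 + 0 + 0^{2}} \left(7 + 0\right)}{51424} = 0 \frac{1}{51 + 0 + 0} \cdot 7 \cdot \frac{1}{51424} = 0 \cdot \frac{1}{51} \cdot 7 \cdot \frac{1}{51424} = 0 \cdot \frac{1}{51424} = 0$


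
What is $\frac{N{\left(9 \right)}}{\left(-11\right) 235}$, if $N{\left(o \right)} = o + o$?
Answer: $- \frac{18}{2585} \approx -0.0069633$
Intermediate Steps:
$N{\left(o \right)} = 2 o$
$\frac{N{\left(9 \right)}}{\left(-11\right) 235} = \frac{2 \cdot 9}{\left(-11\right) 235} = \frac{18}{-2585} = 18 \left(- \frac{1}{2585}\right) = - \frac{18}{2585}$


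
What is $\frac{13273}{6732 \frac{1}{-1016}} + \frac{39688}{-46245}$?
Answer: $- \frac{51991501898}{25943445} \approx -2004.0$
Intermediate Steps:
$\frac{13273}{6732 \frac{1}{-1016}} + \frac{39688}{-46245} = \frac{13273}{6732 \left(- \frac{1}{1016}\right)} + 39688 \left(- \frac{1}{46245}\right) = \frac{13273}{- \frac{1683}{254}} - \frac{39688}{46245} = 13273 \left(- \frac{254}{1683}\right) - \frac{39688}{46245} = - \frac{3371342}{1683} - \frac{39688}{46245} = - \frac{51991501898}{25943445}$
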